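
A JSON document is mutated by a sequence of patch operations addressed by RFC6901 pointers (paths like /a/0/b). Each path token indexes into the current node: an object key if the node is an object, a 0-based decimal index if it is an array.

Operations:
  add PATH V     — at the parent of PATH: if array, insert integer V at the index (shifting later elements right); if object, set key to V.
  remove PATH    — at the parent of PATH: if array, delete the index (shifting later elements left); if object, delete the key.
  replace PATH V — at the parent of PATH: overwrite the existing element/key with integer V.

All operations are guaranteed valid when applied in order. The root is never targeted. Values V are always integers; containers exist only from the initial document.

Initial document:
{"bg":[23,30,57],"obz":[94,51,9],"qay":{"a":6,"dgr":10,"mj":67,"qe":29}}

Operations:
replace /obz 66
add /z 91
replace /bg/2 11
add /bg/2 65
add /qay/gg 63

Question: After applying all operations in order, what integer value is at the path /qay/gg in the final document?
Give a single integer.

After op 1 (replace /obz 66): {"bg":[23,30,57],"obz":66,"qay":{"a":6,"dgr":10,"mj":67,"qe":29}}
After op 2 (add /z 91): {"bg":[23,30,57],"obz":66,"qay":{"a":6,"dgr":10,"mj":67,"qe":29},"z":91}
After op 3 (replace /bg/2 11): {"bg":[23,30,11],"obz":66,"qay":{"a":6,"dgr":10,"mj":67,"qe":29},"z":91}
After op 4 (add /bg/2 65): {"bg":[23,30,65,11],"obz":66,"qay":{"a":6,"dgr":10,"mj":67,"qe":29},"z":91}
After op 5 (add /qay/gg 63): {"bg":[23,30,65,11],"obz":66,"qay":{"a":6,"dgr":10,"gg":63,"mj":67,"qe":29},"z":91}
Value at /qay/gg: 63

Answer: 63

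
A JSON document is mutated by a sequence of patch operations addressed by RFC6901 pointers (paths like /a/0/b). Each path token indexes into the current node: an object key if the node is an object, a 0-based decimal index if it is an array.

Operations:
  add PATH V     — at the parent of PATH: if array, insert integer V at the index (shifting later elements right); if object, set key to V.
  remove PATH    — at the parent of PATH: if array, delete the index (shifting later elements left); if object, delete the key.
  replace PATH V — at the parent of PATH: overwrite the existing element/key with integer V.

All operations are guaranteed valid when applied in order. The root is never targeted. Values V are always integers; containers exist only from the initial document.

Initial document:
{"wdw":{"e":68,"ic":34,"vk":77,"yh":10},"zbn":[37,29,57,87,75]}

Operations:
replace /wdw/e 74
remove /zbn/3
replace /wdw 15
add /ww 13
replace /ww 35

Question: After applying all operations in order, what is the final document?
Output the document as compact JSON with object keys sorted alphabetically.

After op 1 (replace /wdw/e 74): {"wdw":{"e":74,"ic":34,"vk":77,"yh":10},"zbn":[37,29,57,87,75]}
After op 2 (remove /zbn/3): {"wdw":{"e":74,"ic":34,"vk":77,"yh":10},"zbn":[37,29,57,75]}
After op 3 (replace /wdw 15): {"wdw":15,"zbn":[37,29,57,75]}
After op 4 (add /ww 13): {"wdw":15,"ww":13,"zbn":[37,29,57,75]}
After op 5 (replace /ww 35): {"wdw":15,"ww":35,"zbn":[37,29,57,75]}

Answer: {"wdw":15,"ww":35,"zbn":[37,29,57,75]}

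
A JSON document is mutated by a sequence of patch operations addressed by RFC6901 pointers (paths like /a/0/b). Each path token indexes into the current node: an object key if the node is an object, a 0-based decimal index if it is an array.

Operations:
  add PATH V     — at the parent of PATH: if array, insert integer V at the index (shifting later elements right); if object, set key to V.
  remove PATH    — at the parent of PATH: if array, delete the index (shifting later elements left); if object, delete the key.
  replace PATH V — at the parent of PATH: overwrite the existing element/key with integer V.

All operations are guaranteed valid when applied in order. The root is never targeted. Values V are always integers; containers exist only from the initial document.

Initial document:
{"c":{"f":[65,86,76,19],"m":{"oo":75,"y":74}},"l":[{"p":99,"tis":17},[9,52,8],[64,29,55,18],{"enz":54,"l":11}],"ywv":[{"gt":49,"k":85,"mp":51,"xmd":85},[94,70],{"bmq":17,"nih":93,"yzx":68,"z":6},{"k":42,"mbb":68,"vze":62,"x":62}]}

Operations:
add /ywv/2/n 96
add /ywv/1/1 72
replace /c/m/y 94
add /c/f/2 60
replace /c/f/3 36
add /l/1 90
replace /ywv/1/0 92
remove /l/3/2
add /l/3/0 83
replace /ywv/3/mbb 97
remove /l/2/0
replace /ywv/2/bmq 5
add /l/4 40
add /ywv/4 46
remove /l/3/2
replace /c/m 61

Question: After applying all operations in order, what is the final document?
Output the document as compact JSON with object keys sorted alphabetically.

Answer: {"c":{"f":[65,86,60,36,19],"m":61},"l":[{"p":99,"tis":17},90,[52,8],[83,64,18],40,{"enz":54,"l":11}],"ywv":[{"gt":49,"k":85,"mp":51,"xmd":85},[92,72,70],{"bmq":5,"n":96,"nih":93,"yzx":68,"z":6},{"k":42,"mbb":97,"vze":62,"x":62},46]}

Derivation:
After op 1 (add /ywv/2/n 96): {"c":{"f":[65,86,76,19],"m":{"oo":75,"y":74}},"l":[{"p":99,"tis":17},[9,52,8],[64,29,55,18],{"enz":54,"l":11}],"ywv":[{"gt":49,"k":85,"mp":51,"xmd":85},[94,70],{"bmq":17,"n":96,"nih":93,"yzx":68,"z":6},{"k":42,"mbb":68,"vze":62,"x":62}]}
After op 2 (add /ywv/1/1 72): {"c":{"f":[65,86,76,19],"m":{"oo":75,"y":74}},"l":[{"p":99,"tis":17},[9,52,8],[64,29,55,18],{"enz":54,"l":11}],"ywv":[{"gt":49,"k":85,"mp":51,"xmd":85},[94,72,70],{"bmq":17,"n":96,"nih":93,"yzx":68,"z":6},{"k":42,"mbb":68,"vze":62,"x":62}]}
After op 3 (replace /c/m/y 94): {"c":{"f":[65,86,76,19],"m":{"oo":75,"y":94}},"l":[{"p":99,"tis":17},[9,52,8],[64,29,55,18],{"enz":54,"l":11}],"ywv":[{"gt":49,"k":85,"mp":51,"xmd":85},[94,72,70],{"bmq":17,"n":96,"nih":93,"yzx":68,"z":6},{"k":42,"mbb":68,"vze":62,"x":62}]}
After op 4 (add /c/f/2 60): {"c":{"f":[65,86,60,76,19],"m":{"oo":75,"y":94}},"l":[{"p":99,"tis":17},[9,52,8],[64,29,55,18],{"enz":54,"l":11}],"ywv":[{"gt":49,"k":85,"mp":51,"xmd":85},[94,72,70],{"bmq":17,"n":96,"nih":93,"yzx":68,"z":6},{"k":42,"mbb":68,"vze":62,"x":62}]}
After op 5 (replace /c/f/3 36): {"c":{"f":[65,86,60,36,19],"m":{"oo":75,"y":94}},"l":[{"p":99,"tis":17},[9,52,8],[64,29,55,18],{"enz":54,"l":11}],"ywv":[{"gt":49,"k":85,"mp":51,"xmd":85},[94,72,70],{"bmq":17,"n":96,"nih":93,"yzx":68,"z":6},{"k":42,"mbb":68,"vze":62,"x":62}]}
After op 6 (add /l/1 90): {"c":{"f":[65,86,60,36,19],"m":{"oo":75,"y":94}},"l":[{"p":99,"tis":17},90,[9,52,8],[64,29,55,18],{"enz":54,"l":11}],"ywv":[{"gt":49,"k":85,"mp":51,"xmd":85},[94,72,70],{"bmq":17,"n":96,"nih":93,"yzx":68,"z":6},{"k":42,"mbb":68,"vze":62,"x":62}]}
After op 7 (replace /ywv/1/0 92): {"c":{"f":[65,86,60,36,19],"m":{"oo":75,"y":94}},"l":[{"p":99,"tis":17},90,[9,52,8],[64,29,55,18],{"enz":54,"l":11}],"ywv":[{"gt":49,"k":85,"mp":51,"xmd":85},[92,72,70],{"bmq":17,"n":96,"nih":93,"yzx":68,"z":6},{"k":42,"mbb":68,"vze":62,"x":62}]}
After op 8 (remove /l/3/2): {"c":{"f":[65,86,60,36,19],"m":{"oo":75,"y":94}},"l":[{"p":99,"tis":17},90,[9,52,8],[64,29,18],{"enz":54,"l":11}],"ywv":[{"gt":49,"k":85,"mp":51,"xmd":85},[92,72,70],{"bmq":17,"n":96,"nih":93,"yzx":68,"z":6},{"k":42,"mbb":68,"vze":62,"x":62}]}
After op 9 (add /l/3/0 83): {"c":{"f":[65,86,60,36,19],"m":{"oo":75,"y":94}},"l":[{"p":99,"tis":17},90,[9,52,8],[83,64,29,18],{"enz":54,"l":11}],"ywv":[{"gt":49,"k":85,"mp":51,"xmd":85},[92,72,70],{"bmq":17,"n":96,"nih":93,"yzx":68,"z":6},{"k":42,"mbb":68,"vze":62,"x":62}]}
After op 10 (replace /ywv/3/mbb 97): {"c":{"f":[65,86,60,36,19],"m":{"oo":75,"y":94}},"l":[{"p":99,"tis":17},90,[9,52,8],[83,64,29,18],{"enz":54,"l":11}],"ywv":[{"gt":49,"k":85,"mp":51,"xmd":85},[92,72,70],{"bmq":17,"n":96,"nih":93,"yzx":68,"z":6},{"k":42,"mbb":97,"vze":62,"x":62}]}
After op 11 (remove /l/2/0): {"c":{"f":[65,86,60,36,19],"m":{"oo":75,"y":94}},"l":[{"p":99,"tis":17},90,[52,8],[83,64,29,18],{"enz":54,"l":11}],"ywv":[{"gt":49,"k":85,"mp":51,"xmd":85},[92,72,70],{"bmq":17,"n":96,"nih":93,"yzx":68,"z":6},{"k":42,"mbb":97,"vze":62,"x":62}]}
After op 12 (replace /ywv/2/bmq 5): {"c":{"f":[65,86,60,36,19],"m":{"oo":75,"y":94}},"l":[{"p":99,"tis":17},90,[52,8],[83,64,29,18],{"enz":54,"l":11}],"ywv":[{"gt":49,"k":85,"mp":51,"xmd":85},[92,72,70],{"bmq":5,"n":96,"nih":93,"yzx":68,"z":6},{"k":42,"mbb":97,"vze":62,"x":62}]}
After op 13 (add /l/4 40): {"c":{"f":[65,86,60,36,19],"m":{"oo":75,"y":94}},"l":[{"p":99,"tis":17},90,[52,8],[83,64,29,18],40,{"enz":54,"l":11}],"ywv":[{"gt":49,"k":85,"mp":51,"xmd":85},[92,72,70],{"bmq":5,"n":96,"nih":93,"yzx":68,"z":6},{"k":42,"mbb":97,"vze":62,"x":62}]}
After op 14 (add /ywv/4 46): {"c":{"f":[65,86,60,36,19],"m":{"oo":75,"y":94}},"l":[{"p":99,"tis":17},90,[52,8],[83,64,29,18],40,{"enz":54,"l":11}],"ywv":[{"gt":49,"k":85,"mp":51,"xmd":85},[92,72,70],{"bmq":5,"n":96,"nih":93,"yzx":68,"z":6},{"k":42,"mbb":97,"vze":62,"x":62},46]}
After op 15 (remove /l/3/2): {"c":{"f":[65,86,60,36,19],"m":{"oo":75,"y":94}},"l":[{"p":99,"tis":17},90,[52,8],[83,64,18],40,{"enz":54,"l":11}],"ywv":[{"gt":49,"k":85,"mp":51,"xmd":85},[92,72,70],{"bmq":5,"n":96,"nih":93,"yzx":68,"z":6},{"k":42,"mbb":97,"vze":62,"x":62},46]}
After op 16 (replace /c/m 61): {"c":{"f":[65,86,60,36,19],"m":61},"l":[{"p":99,"tis":17},90,[52,8],[83,64,18],40,{"enz":54,"l":11}],"ywv":[{"gt":49,"k":85,"mp":51,"xmd":85},[92,72,70],{"bmq":5,"n":96,"nih":93,"yzx":68,"z":6},{"k":42,"mbb":97,"vze":62,"x":62},46]}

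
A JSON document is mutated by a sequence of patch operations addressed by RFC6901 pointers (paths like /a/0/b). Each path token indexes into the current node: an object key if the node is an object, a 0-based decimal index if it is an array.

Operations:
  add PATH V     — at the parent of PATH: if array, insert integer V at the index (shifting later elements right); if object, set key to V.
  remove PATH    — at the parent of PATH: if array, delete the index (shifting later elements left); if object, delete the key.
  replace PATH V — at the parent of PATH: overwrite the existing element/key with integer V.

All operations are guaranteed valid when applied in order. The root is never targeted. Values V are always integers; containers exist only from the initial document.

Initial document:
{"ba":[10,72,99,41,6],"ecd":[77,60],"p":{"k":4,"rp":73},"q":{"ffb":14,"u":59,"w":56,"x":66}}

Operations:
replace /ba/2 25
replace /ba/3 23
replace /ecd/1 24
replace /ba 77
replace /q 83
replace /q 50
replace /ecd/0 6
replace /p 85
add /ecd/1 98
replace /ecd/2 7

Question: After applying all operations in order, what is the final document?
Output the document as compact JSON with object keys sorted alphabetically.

Answer: {"ba":77,"ecd":[6,98,7],"p":85,"q":50}

Derivation:
After op 1 (replace /ba/2 25): {"ba":[10,72,25,41,6],"ecd":[77,60],"p":{"k":4,"rp":73},"q":{"ffb":14,"u":59,"w":56,"x":66}}
After op 2 (replace /ba/3 23): {"ba":[10,72,25,23,6],"ecd":[77,60],"p":{"k":4,"rp":73},"q":{"ffb":14,"u":59,"w":56,"x":66}}
After op 3 (replace /ecd/1 24): {"ba":[10,72,25,23,6],"ecd":[77,24],"p":{"k":4,"rp":73},"q":{"ffb":14,"u":59,"w":56,"x":66}}
After op 4 (replace /ba 77): {"ba":77,"ecd":[77,24],"p":{"k":4,"rp":73},"q":{"ffb":14,"u":59,"w":56,"x":66}}
After op 5 (replace /q 83): {"ba":77,"ecd":[77,24],"p":{"k":4,"rp":73},"q":83}
After op 6 (replace /q 50): {"ba":77,"ecd":[77,24],"p":{"k":4,"rp":73},"q":50}
After op 7 (replace /ecd/0 6): {"ba":77,"ecd":[6,24],"p":{"k":4,"rp":73},"q":50}
After op 8 (replace /p 85): {"ba":77,"ecd":[6,24],"p":85,"q":50}
After op 9 (add /ecd/1 98): {"ba":77,"ecd":[6,98,24],"p":85,"q":50}
After op 10 (replace /ecd/2 7): {"ba":77,"ecd":[6,98,7],"p":85,"q":50}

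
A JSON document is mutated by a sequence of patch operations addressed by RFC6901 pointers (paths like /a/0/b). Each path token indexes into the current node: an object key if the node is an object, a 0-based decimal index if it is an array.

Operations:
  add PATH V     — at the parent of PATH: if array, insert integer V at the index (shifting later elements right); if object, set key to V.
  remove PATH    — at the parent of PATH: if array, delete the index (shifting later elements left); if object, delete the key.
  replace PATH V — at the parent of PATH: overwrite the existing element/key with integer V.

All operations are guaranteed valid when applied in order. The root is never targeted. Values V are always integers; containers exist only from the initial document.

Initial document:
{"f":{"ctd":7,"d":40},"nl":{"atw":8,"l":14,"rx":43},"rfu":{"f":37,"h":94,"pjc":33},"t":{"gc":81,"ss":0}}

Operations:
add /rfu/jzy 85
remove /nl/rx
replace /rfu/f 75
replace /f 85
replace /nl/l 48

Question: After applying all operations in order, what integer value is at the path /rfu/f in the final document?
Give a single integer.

After op 1 (add /rfu/jzy 85): {"f":{"ctd":7,"d":40},"nl":{"atw":8,"l":14,"rx":43},"rfu":{"f":37,"h":94,"jzy":85,"pjc":33},"t":{"gc":81,"ss":0}}
After op 2 (remove /nl/rx): {"f":{"ctd":7,"d":40},"nl":{"atw":8,"l":14},"rfu":{"f":37,"h":94,"jzy":85,"pjc":33},"t":{"gc":81,"ss":0}}
After op 3 (replace /rfu/f 75): {"f":{"ctd":7,"d":40},"nl":{"atw":8,"l":14},"rfu":{"f":75,"h":94,"jzy":85,"pjc":33},"t":{"gc":81,"ss":0}}
After op 4 (replace /f 85): {"f":85,"nl":{"atw":8,"l":14},"rfu":{"f":75,"h":94,"jzy":85,"pjc":33},"t":{"gc":81,"ss":0}}
After op 5 (replace /nl/l 48): {"f":85,"nl":{"atw":8,"l":48},"rfu":{"f":75,"h":94,"jzy":85,"pjc":33},"t":{"gc":81,"ss":0}}
Value at /rfu/f: 75

Answer: 75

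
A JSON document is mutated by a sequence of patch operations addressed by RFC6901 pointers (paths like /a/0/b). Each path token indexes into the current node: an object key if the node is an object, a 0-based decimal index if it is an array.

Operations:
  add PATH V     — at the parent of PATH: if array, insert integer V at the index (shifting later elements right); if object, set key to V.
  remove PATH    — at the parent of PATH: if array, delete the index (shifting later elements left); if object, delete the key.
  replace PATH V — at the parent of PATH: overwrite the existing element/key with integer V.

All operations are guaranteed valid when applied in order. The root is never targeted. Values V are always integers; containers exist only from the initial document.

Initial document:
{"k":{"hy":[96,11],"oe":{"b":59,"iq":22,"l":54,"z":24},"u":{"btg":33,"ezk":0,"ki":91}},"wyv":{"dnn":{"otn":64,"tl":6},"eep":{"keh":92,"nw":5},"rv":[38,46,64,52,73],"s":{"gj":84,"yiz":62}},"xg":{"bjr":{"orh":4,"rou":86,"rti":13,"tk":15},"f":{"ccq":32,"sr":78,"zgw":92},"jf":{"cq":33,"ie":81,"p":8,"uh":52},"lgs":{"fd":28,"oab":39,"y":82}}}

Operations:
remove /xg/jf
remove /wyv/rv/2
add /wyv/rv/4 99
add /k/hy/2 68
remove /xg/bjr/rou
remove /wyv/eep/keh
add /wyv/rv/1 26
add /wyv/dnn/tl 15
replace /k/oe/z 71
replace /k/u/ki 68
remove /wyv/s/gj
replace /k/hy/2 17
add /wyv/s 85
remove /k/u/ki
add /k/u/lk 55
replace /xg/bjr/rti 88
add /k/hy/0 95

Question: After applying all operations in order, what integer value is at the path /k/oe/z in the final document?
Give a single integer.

After op 1 (remove /xg/jf): {"k":{"hy":[96,11],"oe":{"b":59,"iq":22,"l":54,"z":24},"u":{"btg":33,"ezk":0,"ki":91}},"wyv":{"dnn":{"otn":64,"tl":6},"eep":{"keh":92,"nw":5},"rv":[38,46,64,52,73],"s":{"gj":84,"yiz":62}},"xg":{"bjr":{"orh":4,"rou":86,"rti":13,"tk":15},"f":{"ccq":32,"sr":78,"zgw":92},"lgs":{"fd":28,"oab":39,"y":82}}}
After op 2 (remove /wyv/rv/2): {"k":{"hy":[96,11],"oe":{"b":59,"iq":22,"l":54,"z":24},"u":{"btg":33,"ezk":0,"ki":91}},"wyv":{"dnn":{"otn":64,"tl":6},"eep":{"keh":92,"nw":5},"rv":[38,46,52,73],"s":{"gj":84,"yiz":62}},"xg":{"bjr":{"orh":4,"rou":86,"rti":13,"tk":15},"f":{"ccq":32,"sr":78,"zgw":92},"lgs":{"fd":28,"oab":39,"y":82}}}
After op 3 (add /wyv/rv/4 99): {"k":{"hy":[96,11],"oe":{"b":59,"iq":22,"l":54,"z":24},"u":{"btg":33,"ezk":0,"ki":91}},"wyv":{"dnn":{"otn":64,"tl":6},"eep":{"keh":92,"nw":5},"rv":[38,46,52,73,99],"s":{"gj":84,"yiz":62}},"xg":{"bjr":{"orh":4,"rou":86,"rti":13,"tk":15},"f":{"ccq":32,"sr":78,"zgw":92},"lgs":{"fd":28,"oab":39,"y":82}}}
After op 4 (add /k/hy/2 68): {"k":{"hy":[96,11,68],"oe":{"b":59,"iq":22,"l":54,"z":24},"u":{"btg":33,"ezk":0,"ki":91}},"wyv":{"dnn":{"otn":64,"tl":6},"eep":{"keh":92,"nw":5},"rv":[38,46,52,73,99],"s":{"gj":84,"yiz":62}},"xg":{"bjr":{"orh":4,"rou":86,"rti":13,"tk":15},"f":{"ccq":32,"sr":78,"zgw":92},"lgs":{"fd":28,"oab":39,"y":82}}}
After op 5 (remove /xg/bjr/rou): {"k":{"hy":[96,11,68],"oe":{"b":59,"iq":22,"l":54,"z":24},"u":{"btg":33,"ezk":0,"ki":91}},"wyv":{"dnn":{"otn":64,"tl":6},"eep":{"keh":92,"nw":5},"rv":[38,46,52,73,99],"s":{"gj":84,"yiz":62}},"xg":{"bjr":{"orh":4,"rti":13,"tk":15},"f":{"ccq":32,"sr":78,"zgw":92},"lgs":{"fd":28,"oab":39,"y":82}}}
After op 6 (remove /wyv/eep/keh): {"k":{"hy":[96,11,68],"oe":{"b":59,"iq":22,"l":54,"z":24},"u":{"btg":33,"ezk":0,"ki":91}},"wyv":{"dnn":{"otn":64,"tl":6},"eep":{"nw":5},"rv":[38,46,52,73,99],"s":{"gj":84,"yiz":62}},"xg":{"bjr":{"orh":4,"rti":13,"tk":15},"f":{"ccq":32,"sr":78,"zgw":92},"lgs":{"fd":28,"oab":39,"y":82}}}
After op 7 (add /wyv/rv/1 26): {"k":{"hy":[96,11,68],"oe":{"b":59,"iq":22,"l":54,"z":24},"u":{"btg":33,"ezk":0,"ki":91}},"wyv":{"dnn":{"otn":64,"tl":6},"eep":{"nw":5},"rv":[38,26,46,52,73,99],"s":{"gj":84,"yiz":62}},"xg":{"bjr":{"orh":4,"rti":13,"tk":15},"f":{"ccq":32,"sr":78,"zgw":92},"lgs":{"fd":28,"oab":39,"y":82}}}
After op 8 (add /wyv/dnn/tl 15): {"k":{"hy":[96,11,68],"oe":{"b":59,"iq":22,"l":54,"z":24},"u":{"btg":33,"ezk":0,"ki":91}},"wyv":{"dnn":{"otn":64,"tl":15},"eep":{"nw":5},"rv":[38,26,46,52,73,99],"s":{"gj":84,"yiz":62}},"xg":{"bjr":{"orh":4,"rti":13,"tk":15},"f":{"ccq":32,"sr":78,"zgw":92},"lgs":{"fd":28,"oab":39,"y":82}}}
After op 9 (replace /k/oe/z 71): {"k":{"hy":[96,11,68],"oe":{"b":59,"iq":22,"l":54,"z":71},"u":{"btg":33,"ezk":0,"ki":91}},"wyv":{"dnn":{"otn":64,"tl":15},"eep":{"nw":5},"rv":[38,26,46,52,73,99],"s":{"gj":84,"yiz":62}},"xg":{"bjr":{"orh":4,"rti":13,"tk":15},"f":{"ccq":32,"sr":78,"zgw":92},"lgs":{"fd":28,"oab":39,"y":82}}}
After op 10 (replace /k/u/ki 68): {"k":{"hy":[96,11,68],"oe":{"b":59,"iq":22,"l":54,"z":71},"u":{"btg":33,"ezk":0,"ki":68}},"wyv":{"dnn":{"otn":64,"tl":15},"eep":{"nw":5},"rv":[38,26,46,52,73,99],"s":{"gj":84,"yiz":62}},"xg":{"bjr":{"orh":4,"rti":13,"tk":15},"f":{"ccq":32,"sr":78,"zgw":92},"lgs":{"fd":28,"oab":39,"y":82}}}
After op 11 (remove /wyv/s/gj): {"k":{"hy":[96,11,68],"oe":{"b":59,"iq":22,"l":54,"z":71},"u":{"btg":33,"ezk":0,"ki":68}},"wyv":{"dnn":{"otn":64,"tl":15},"eep":{"nw":5},"rv":[38,26,46,52,73,99],"s":{"yiz":62}},"xg":{"bjr":{"orh":4,"rti":13,"tk":15},"f":{"ccq":32,"sr":78,"zgw":92},"lgs":{"fd":28,"oab":39,"y":82}}}
After op 12 (replace /k/hy/2 17): {"k":{"hy":[96,11,17],"oe":{"b":59,"iq":22,"l":54,"z":71},"u":{"btg":33,"ezk":0,"ki":68}},"wyv":{"dnn":{"otn":64,"tl":15},"eep":{"nw":5},"rv":[38,26,46,52,73,99],"s":{"yiz":62}},"xg":{"bjr":{"orh":4,"rti":13,"tk":15},"f":{"ccq":32,"sr":78,"zgw":92},"lgs":{"fd":28,"oab":39,"y":82}}}
After op 13 (add /wyv/s 85): {"k":{"hy":[96,11,17],"oe":{"b":59,"iq":22,"l":54,"z":71},"u":{"btg":33,"ezk":0,"ki":68}},"wyv":{"dnn":{"otn":64,"tl":15},"eep":{"nw":5},"rv":[38,26,46,52,73,99],"s":85},"xg":{"bjr":{"orh":4,"rti":13,"tk":15},"f":{"ccq":32,"sr":78,"zgw":92},"lgs":{"fd":28,"oab":39,"y":82}}}
After op 14 (remove /k/u/ki): {"k":{"hy":[96,11,17],"oe":{"b":59,"iq":22,"l":54,"z":71},"u":{"btg":33,"ezk":0}},"wyv":{"dnn":{"otn":64,"tl":15},"eep":{"nw":5},"rv":[38,26,46,52,73,99],"s":85},"xg":{"bjr":{"orh":4,"rti":13,"tk":15},"f":{"ccq":32,"sr":78,"zgw":92},"lgs":{"fd":28,"oab":39,"y":82}}}
After op 15 (add /k/u/lk 55): {"k":{"hy":[96,11,17],"oe":{"b":59,"iq":22,"l":54,"z":71},"u":{"btg":33,"ezk":0,"lk":55}},"wyv":{"dnn":{"otn":64,"tl":15},"eep":{"nw":5},"rv":[38,26,46,52,73,99],"s":85},"xg":{"bjr":{"orh":4,"rti":13,"tk":15},"f":{"ccq":32,"sr":78,"zgw":92},"lgs":{"fd":28,"oab":39,"y":82}}}
After op 16 (replace /xg/bjr/rti 88): {"k":{"hy":[96,11,17],"oe":{"b":59,"iq":22,"l":54,"z":71},"u":{"btg":33,"ezk":0,"lk":55}},"wyv":{"dnn":{"otn":64,"tl":15},"eep":{"nw":5},"rv":[38,26,46,52,73,99],"s":85},"xg":{"bjr":{"orh":4,"rti":88,"tk":15},"f":{"ccq":32,"sr":78,"zgw":92},"lgs":{"fd":28,"oab":39,"y":82}}}
After op 17 (add /k/hy/0 95): {"k":{"hy":[95,96,11,17],"oe":{"b":59,"iq":22,"l":54,"z":71},"u":{"btg":33,"ezk":0,"lk":55}},"wyv":{"dnn":{"otn":64,"tl":15},"eep":{"nw":5},"rv":[38,26,46,52,73,99],"s":85},"xg":{"bjr":{"orh":4,"rti":88,"tk":15},"f":{"ccq":32,"sr":78,"zgw":92},"lgs":{"fd":28,"oab":39,"y":82}}}
Value at /k/oe/z: 71

Answer: 71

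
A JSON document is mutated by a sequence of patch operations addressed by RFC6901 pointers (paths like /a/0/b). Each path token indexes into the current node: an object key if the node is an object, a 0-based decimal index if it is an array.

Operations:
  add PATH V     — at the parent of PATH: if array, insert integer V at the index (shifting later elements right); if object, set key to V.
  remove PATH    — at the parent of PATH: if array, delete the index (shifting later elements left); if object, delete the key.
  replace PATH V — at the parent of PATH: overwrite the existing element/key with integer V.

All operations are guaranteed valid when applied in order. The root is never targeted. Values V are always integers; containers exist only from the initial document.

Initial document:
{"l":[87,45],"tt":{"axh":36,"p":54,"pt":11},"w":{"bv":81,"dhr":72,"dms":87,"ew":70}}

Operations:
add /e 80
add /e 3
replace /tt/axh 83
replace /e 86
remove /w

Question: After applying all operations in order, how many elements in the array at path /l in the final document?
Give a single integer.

After op 1 (add /e 80): {"e":80,"l":[87,45],"tt":{"axh":36,"p":54,"pt":11},"w":{"bv":81,"dhr":72,"dms":87,"ew":70}}
After op 2 (add /e 3): {"e":3,"l":[87,45],"tt":{"axh":36,"p":54,"pt":11},"w":{"bv":81,"dhr":72,"dms":87,"ew":70}}
After op 3 (replace /tt/axh 83): {"e":3,"l":[87,45],"tt":{"axh":83,"p":54,"pt":11},"w":{"bv":81,"dhr":72,"dms":87,"ew":70}}
After op 4 (replace /e 86): {"e":86,"l":[87,45],"tt":{"axh":83,"p":54,"pt":11},"w":{"bv":81,"dhr":72,"dms":87,"ew":70}}
After op 5 (remove /w): {"e":86,"l":[87,45],"tt":{"axh":83,"p":54,"pt":11}}
Size at path /l: 2

Answer: 2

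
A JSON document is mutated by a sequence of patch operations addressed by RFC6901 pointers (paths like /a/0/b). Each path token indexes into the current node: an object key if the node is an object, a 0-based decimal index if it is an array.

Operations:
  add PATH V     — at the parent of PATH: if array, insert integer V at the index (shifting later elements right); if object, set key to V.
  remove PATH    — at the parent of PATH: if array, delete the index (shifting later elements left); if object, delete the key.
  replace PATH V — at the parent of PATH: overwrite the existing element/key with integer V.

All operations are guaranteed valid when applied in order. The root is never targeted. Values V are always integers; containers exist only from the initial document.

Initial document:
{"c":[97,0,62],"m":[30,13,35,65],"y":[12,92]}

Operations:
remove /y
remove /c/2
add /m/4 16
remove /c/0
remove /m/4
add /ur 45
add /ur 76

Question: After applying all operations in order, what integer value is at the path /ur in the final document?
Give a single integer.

After op 1 (remove /y): {"c":[97,0,62],"m":[30,13,35,65]}
After op 2 (remove /c/2): {"c":[97,0],"m":[30,13,35,65]}
After op 3 (add /m/4 16): {"c":[97,0],"m":[30,13,35,65,16]}
After op 4 (remove /c/0): {"c":[0],"m":[30,13,35,65,16]}
After op 5 (remove /m/4): {"c":[0],"m":[30,13,35,65]}
After op 6 (add /ur 45): {"c":[0],"m":[30,13,35,65],"ur":45}
After op 7 (add /ur 76): {"c":[0],"m":[30,13,35,65],"ur":76}
Value at /ur: 76

Answer: 76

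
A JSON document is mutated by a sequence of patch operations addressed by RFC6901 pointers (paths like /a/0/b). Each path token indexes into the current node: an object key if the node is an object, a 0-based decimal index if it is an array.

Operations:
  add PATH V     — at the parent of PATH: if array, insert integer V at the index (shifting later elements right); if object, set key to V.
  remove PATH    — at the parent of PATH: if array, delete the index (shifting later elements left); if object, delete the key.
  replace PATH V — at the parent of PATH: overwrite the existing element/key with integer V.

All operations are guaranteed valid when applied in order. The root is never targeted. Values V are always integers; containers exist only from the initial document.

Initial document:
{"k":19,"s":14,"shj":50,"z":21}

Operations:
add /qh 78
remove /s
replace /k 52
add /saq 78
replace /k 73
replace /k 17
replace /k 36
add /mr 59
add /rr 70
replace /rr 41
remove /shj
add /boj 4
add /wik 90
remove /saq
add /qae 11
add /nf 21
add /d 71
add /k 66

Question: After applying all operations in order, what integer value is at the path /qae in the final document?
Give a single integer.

After op 1 (add /qh 78): {"k":19,"qh":78,"s":14,"shj":50,"z":21}
After op 2 (remove /s): {"k":19,"qh":78,"shj":50,"z":21}
After op 3 (replace /k 52): {"k":52,"qh":78,"shj":50,"z":21}
After op 4 (add /saq 78): {"k":52,"qh":78,"saq":78,"shj":50,"z":21}
After op 5 (replace /k 73): {"k":73,"qh":78,"saq":78,"shj":50,"z":21}
After op 6 (replace /k 17): {"k":17,"qh":78,"saq":78,"shj":50,"z":21}
After op 7 (replace /k 36): {"k":36,"qh":78,"saq":78,"shj":50,"z":21}
After op 8 (add /mr 59): {"k":36,"mr":59,"qh":78,"saq":78,"shj":50,"z":21}
After op 9 (add /rr 70): {"k":36,"mr":59,"qh":78,"rr":70,"saq":78,"shj":50,"z":21}
After op 10 (replace /rr 41): {"k":36,"mr":59,"qh":78,"rr":41,"saq":78,"shj":50,"z":21}
After op 11 (remove /shj): {"k":36,"mr":59,"qh":78,"rr":41,"saq":78,"z":21}
After op 12 (add /boj 4): {"boj":4,"k":36,"mr":59,"qh":78,"rr":41,"saq":78,"z":21}
After op 13 (add /wik 90): {"boj":4,"k":36,"mr":59,"qh":78,"rr":41,"saq":78,"wik":90,"z":21}
After op 14 (remove /saq): {"boj":4,"k":36,"mr":59,"qh":78,"rr":41,"wik":90,"z":21}
After op 15 (add /qae 11): {"boj":4,"k":36,"mr":59,"qae":11,"qh":78,"rr":41,"wik":90,"z":21}
After op 16 (add /nf 21): {"boj":4,"k":36,"mr":59,"nf":21,"qae":11,"qh":78,"rr":41,"wik":90,"z":21}
After op 17 (add /d 71): {"boj":4,"d":71,"k":36,"mr":59,"nf":21,"qae":11,"qh":78,"rr":41,"wik":90,"z":21}
After op 18 (add /k 66): {"boj":4,"d":71,"k":66,"mr":59,"nf":21,"qae":11,"qh":78,"rr":41,"wik":90,"z":21}
Value at /qae: 11

Answer: 11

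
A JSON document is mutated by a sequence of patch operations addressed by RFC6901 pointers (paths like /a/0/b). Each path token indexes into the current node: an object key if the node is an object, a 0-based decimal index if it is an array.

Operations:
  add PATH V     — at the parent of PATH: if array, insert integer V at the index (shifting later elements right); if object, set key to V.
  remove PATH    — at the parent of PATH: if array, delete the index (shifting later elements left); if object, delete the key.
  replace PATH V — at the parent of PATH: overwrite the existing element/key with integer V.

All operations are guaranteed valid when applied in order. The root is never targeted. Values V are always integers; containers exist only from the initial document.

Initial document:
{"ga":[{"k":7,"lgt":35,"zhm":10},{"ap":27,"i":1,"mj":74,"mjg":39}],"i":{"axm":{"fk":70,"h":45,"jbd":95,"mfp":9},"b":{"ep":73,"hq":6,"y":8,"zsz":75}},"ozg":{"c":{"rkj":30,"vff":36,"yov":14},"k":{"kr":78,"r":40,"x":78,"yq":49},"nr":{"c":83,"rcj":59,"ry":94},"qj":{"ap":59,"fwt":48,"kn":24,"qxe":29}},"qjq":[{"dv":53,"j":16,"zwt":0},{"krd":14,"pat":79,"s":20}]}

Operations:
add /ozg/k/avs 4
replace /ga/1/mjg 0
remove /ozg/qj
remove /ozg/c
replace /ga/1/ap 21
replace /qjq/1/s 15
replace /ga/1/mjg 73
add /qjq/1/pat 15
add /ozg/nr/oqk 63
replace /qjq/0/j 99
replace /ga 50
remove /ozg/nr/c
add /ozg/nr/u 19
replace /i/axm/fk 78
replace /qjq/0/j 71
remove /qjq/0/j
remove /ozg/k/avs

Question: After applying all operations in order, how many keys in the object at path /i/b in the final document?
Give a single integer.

After op 1 (add /ozg/k/avs 4): {"ga":[{"k":7,"lgt":35,"zhm":10},{"ap":27,"i":1,"mj":74,"mjg":39}],"i":{"axm":{"fk":70,"h":45,"jbd":95,"mfp":9},"b":{"ep":73,"hq":6,"y":8,"zsz":75}},"ozg":{"c":{"rkj":30,"vff":36,"yov":14},"k":{"avs":4,"kr":78,"r":40,"x":78,"yq":49},"nr":{"c":83,"rcj":59,"ry":94},"qj":{"ap":59,"fwt":48,"kn":24,"qxe":29}},"qjq":[{"dv":53,"j":16,"zwt":0},{"krd":14,"pat":79,"s":20}]}
After op 2 (replace /ga/1/mjg 0): {"ga":[{"k":7,"lgt":35,"zhm":10},{"ap":27,"i":1,"mj":74,"mjg":0}],"i":{"axm":{"fk":70,"h":45,"jbd":95,"mfp":9},"b":{"ep":73,"hq":6,"y":8,"zsz":75}},"ozg":{"c":{"rkj":30,"vff":36,"yov":14},"k":{"avs":4,"kr":78,"r":40,"x":78,"yq":49},"nr":{"c":83,"rcj":59,"ry":94},"qj":{"ap":59,"fwt":48,"kn":24,"qxe":29}},"qjq":[{"dv":53,"j":16,"zwt":0},{"krd":14,"pat":79,"s":20}]}
After op 3 (remove /ozg/qj): {"ga":[{"k":7,"lgt":35,"zhm":10},{"ap":27,"i":1,"mj":74,"mjg":0}],"i":{"axm":{"fk":70,"h":45,"jbd":95,"mfp":9},"b":{"ep":73,"hq":6,"y":8,"zsz":75}},"ozg":{"c":{"rkj":30,"vff":36,"yov":14},"k":{"avs":4,"kr":78,"r":40,"x":78,"yq":49},"nr":{"c":83,"rcj":59,"ry":94}},"qjq":[{"dv":53,"j":16,"zwt":0},{"krd":14,"pat":79,"s":20}]}
After op 4 (remove /ozg/c): {"ga":[{"k":7,"lgt":35,"zhm":10},{"ap":27,"i":1,"mj":74,"mjg":0}],"i":{"axm":{"fk":70,"h":45,"jbd":95,"mfp":9},"b":{"ep":73,"hq":6,"y":8,"zsz":75}},"ozg":{"k":{"avs":4,"kr":78,"r":40,"x":78,"yq":49},"nr":{"c":83,"rcj":59,"ry":94}},"qjq":[{"dv":53,"j":16,"zwt":0},{"krd":14,"pat":79,"s":20}]}
After op 5 (replace /ga/1/ap 21): {"ga":[{"k":7,"lgt":35,"zhm":10},{"ap":21,"i":1,"mj":74,"mjg":0}],"i":{"axm":{"fk":70,"h":45,"jbd":95,"mfp":9},"b":{"ep":73,"hq":6,"y":8,"zsz":75}},"ozg":{"k":{"avs":4,"kr":78,"r":40,"x":78,"yq":49},"nr":{"c":83,"rcj":59,"ry":94}},"qjq":[{"dv":53,"j":16,"zwt":0},{"krd":14,"pat":79,"s":20}]}
After op 6 (replace /qjq/1/s 15): {"ga":[{"k":7,"lgt":35,"zhm":10},{"ap":21,"i":1,"mj":74,"mjg":0}],"i":{"axm":{"fk":70,"h":45,"jbd":95,"mfp":9},"b":{"ep":73,"hq":6,"y":8,"zsz":75}},"ozg":{"k":{"avs":4,"kr":78,"r":40,"x":78,"yq":49},"nr":{"c":83,"rcj":59,"ry":94}},"qjq":[{"dv":53,"j":16,"zwt":0},{"krd":14,"pat":79,"s":15}]}
After op 7 (replace /ga/1/mjg 73): {"ga":[{"k":7,"lgt":35,"zhm":10},{"ap":21,"i":1,"mj":74,"mjg":73}],"i":{"axm":{"fk":70,"h":45,"jbd":95,"mfp":9},"b":{"ep":73,"hq":6,"y":8,"zsz":75}},"ozg":{"k":{"avs":4,"kr":78,"r":40,"x":78,"yq":49},"nr":{"c":83,"rcj":59,"ry":94}},"qjq":[{"dv":53,"j":16,"zwt":0},{"krd":14,"pat":79,"s":15}]}
After op 8 (add /qjq/1/pat 15): {"ga":[{"k":7,"lgt":35,"zhm":10},{"ap":21,"i":1,"mj":74,"mjg":73}],"i":{"axm":{"fk":70,"h":45,"jbd":95,"mfp":9},"b":{"ep":73,"hq":6,"y":8,"zsz":75}},"ozg":{"k":{"avs":4,"kr":78,"r":40,"x":78,"yq":49},"nr":{"c":83,"rcj":59,"ry":94}},"qjq":[{"dv":53,"j":16,"zwt":0},{"krd":14,"pat":15,"s":15}]}
After op 9 (add /ozg/nr/oqk 63): {"ga":[{"k":7,"lgt":35,"zhm":10},{"ap":21,"i":1,"mj":74,"mjg":73}],"i":{"axm":{"fk":70,"h":45,"jbd":95,"mfp":9},"b":{"ep":73,"hq":6,"y":8,"zsz":75}},"ozg":{"k":{"avs":4,"kr":78,"r":40,"x":78,"yq":49},"nr":{"c":83,"oqk":63,"rcj":59,"ry":94}},"qjq":[{"dv":53,"j":16,"zwt":0},{"krd":14,"pat":15,"s":15}]}
After op 10 (replace /qjq/0/j 99): {"ga":[{"k":7,"lgt":35,"zhm":10},{"ap":21,"i":1,"mj":74,"mjg":73}],"i":{"axm":{"fk":70,"h":45,"jbd":95,"mfp":9},"b":{"ep":73,"hq":6,"y":8,"zsz":75}},"ozg":{"k":{"avs":4,"kr":78,"r":40,"x":78,"yq":49},"nr":{"c":83,"oqk":63,"rcj":59,"ry":94}},"qjq":[{"dv":53,"j":99,"zwt":0},{"krd":14,"pat":15,"s":15}]}
After op 11 (replace /ga 50): {"ga":50,"i":{"axm":{"fk":70,"h":45,"jbd":95,"mfp":9},"b":{"ep":73,"hq":6,"y":8,"zsz":75}},"ozg":{"k":{"avs":4,"kr":78,"r":40,"x":78,"yq":49},"nr":{"c":83,"oqk":63,"rcj":59,"ry":94}},"qjq":[{"dv":53,"j":99,"zwt":0},{"krd":14,"pat":15,"s":15}]}
After op 12 (remove /ozg/nr/c): {"ga":50,"i":{"axm":{"fk":70,"h":45,"jbd":95,"mfp":9},"b":{"ep":73,"hq":6,"y":8,"zsz":75}},"ozg":{"k":{"avs":4,"kr":78,"r":40,"x":78,"yq":49},"nr":{"oqk":63,"rcj":59,"ry":94}},"qjq":[{"dv":53,"j":99,"zwt":0},{"krd":14,"pat":15,"s":15}]}
After op 13 (add /ozg/nr/u 19): {"ga":50,"i":{"axm":{"fk":70,"h":45,"jbd":95,"mfp":9},"b":{"ep":73,"hq":6,"y":8,"zsz":75}},"ozg":{"k":{"avs":4,"kr":78,"r":40,"x":78,"yq":49},"nr":{"oqk":63,"rcj":59,"ry":94,"u":19}},"qjq":[{"dv":53,"j":99,"zwt":0},{"krd":14,"pat":15,"s":15}]}
After op 14 (replace /i/axm/fk 78): {"ga":50,"i":{"axm":{"fk":78,"h":45,"jbd":95,"mfp":9},"b":{"ep":73,"hq":6,"y":8,"zsz":75}},"ozg":{"k":{"avs":4,"kr":78,"r":40,"x":78,"yq":49},"nr":{"oqk":63,"rcj":59,"ry":94,"u":19}},"qjq":[{"dv":53,"j":99,"zwt":0},{"krd":14,"pat":15,"s":15}]}
After op 15 (replace /qjq/0/j 71): {"ga":50,"i":{"axm":{"fk":78,"h":45,"jbd":95,"mfp":9},"b":{"ep":73,"hq":6,"y":8,"zsz":75}},"ozg":{"k":{"avs":4,"kr":78,"r":40,"x":78,"yq":49},"nr":{"oqk":63,"rcj":59,"ry":94,"u":19}},"qjq":[{"dv":53,"j":71,"zwt":0},{"krd":14,"pat":15,"s":15}]}
After op 16 (remove /qjq/0/j): {"ga":50,"i":{"axm":{"fk":78,"h":45,"jbd":95,"mfp":9},"b":{"ep":73,"hq":6,"y":8,"zsz":75}},"ozg":{"k":{"avs":4,"kr":78,"r":40,"x":78,"yq":49},"nr":{"oqk":63,"rcj":59,"ry":94,"u":19}},"qjq":[{"dv":53,"zwt":0},{"krd":14,"pat":15,"s":15}]}
After op 17 (remove /ozg/k/avs): {"ga":50,"i":{"axm":{"fk":78,"h":45,"jbd":95,"mfp":9},"b":{"ep":73,"hq":6,"y":8,"zsz":75}},"ozg":{"k":{"kr":78,"r":40,"x":78,"yq":49},"nr":{"oqk":63,"rcj":59,"ry":94,"u":19}},"qjq":[{"dv":53,"zwt":0},{"krd":14,"pat":15,"s":15}]}
Size at path /i/b: 4

Answer: 4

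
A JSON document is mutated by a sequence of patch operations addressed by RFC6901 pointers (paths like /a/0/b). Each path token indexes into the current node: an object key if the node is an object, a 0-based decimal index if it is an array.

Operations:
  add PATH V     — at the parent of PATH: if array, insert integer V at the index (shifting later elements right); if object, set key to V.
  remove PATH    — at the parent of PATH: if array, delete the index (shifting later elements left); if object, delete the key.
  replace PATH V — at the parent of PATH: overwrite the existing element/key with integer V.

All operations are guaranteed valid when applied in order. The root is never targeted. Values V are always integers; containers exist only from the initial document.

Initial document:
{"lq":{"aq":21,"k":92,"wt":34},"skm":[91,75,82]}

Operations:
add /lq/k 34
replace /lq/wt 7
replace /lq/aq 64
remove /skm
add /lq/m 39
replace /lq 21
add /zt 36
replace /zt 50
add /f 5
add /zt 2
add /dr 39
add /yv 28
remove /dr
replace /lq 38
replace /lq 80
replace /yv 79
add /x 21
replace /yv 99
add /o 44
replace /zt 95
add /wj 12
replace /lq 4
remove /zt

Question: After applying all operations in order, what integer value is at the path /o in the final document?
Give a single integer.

Answer: 44

Derivation:
After op 1 (add /lq/k 34): {"lq":{"aq":21,"k":34,"wt":34},"skm":[91,75,82]}
After op 2 (replace /lq/wt 7): {"lq":{"aq":21,"k":34,"wt":7},"skm":[91,75,82]}
After op 3 (replace /lq/aq 64): {"lq":{"aq":64,"k":34,"wt":7},"skm":[91,75,82]}
After op 4 (remove /skm): {"lq":{"aq":64,"k":34,"wt":7}}
After op 5 (add /lq/m 39): {"lq":{"aq":64,"k":34,"m":39,"wt":7}}
After op 6 (replace /lq 21): {"lq":21}
After op 7 (add /zt 36): {"lq":21,"zt":36}
After op 8 (replace /zt 50): {"lq":21,"zt":50}
After op 9 (add /f 5): {"f":5,"lq":21,"zt":50}
After op 10 (add /zt 2): {"f":5,"lq":21,"zt":2}
After op 11 (add /dr 39): {"dr":39,"f":5,"lq":21,"zt":2}
After op 12 (add /yv 28): {"dr":39,"f":5,"lq":21,"yv":28,"zt":2}
After op 13 (remove /dr): {"f":5,"lq":21,"yv":28,"zt":2}
After op 14 (replace /lq 38): {"f":5,"lq":38,"yv":28,"zt":2}
After op 15 (replace /lq 80): {"f":5,"lq":80,"yv":28,"zt":2}
After op 16 (replace /yv 79): {"f":5,"lq":80,"yv":79,"zt":2}
After op 17 (add /x 21): {"f":5,"lq":80,"x":21,"yv":79,"zt":2}
After op 18 (replace /yv 99): {"f":5,"lq":80,"x":21,"yv":99,"zt":2}
After op 19 (add /o 44): {"f":5,"lq":80,"o":44,"x":21,"yv":99,"zt":2}
After op 20 (replace /zt 95): {"f":5,"lq":80,"o":44,"x":21,"yv":99,"zt":95}
After op 21 (add /wj 12): {"f":5,"lq":80,"o":44,"wj":12,"x":21,"yv":99,"zt":95}
After op 22 (replace /lq 4): {"f":5,"lq":4,"o":44,"wj":12,"x":21,"yv":99,"zt":95}
After op 23 (remove /zt): {"f":5,"lq":4,"o":44,"wj":12,"x":21,"yv":99}
Value at /o: 44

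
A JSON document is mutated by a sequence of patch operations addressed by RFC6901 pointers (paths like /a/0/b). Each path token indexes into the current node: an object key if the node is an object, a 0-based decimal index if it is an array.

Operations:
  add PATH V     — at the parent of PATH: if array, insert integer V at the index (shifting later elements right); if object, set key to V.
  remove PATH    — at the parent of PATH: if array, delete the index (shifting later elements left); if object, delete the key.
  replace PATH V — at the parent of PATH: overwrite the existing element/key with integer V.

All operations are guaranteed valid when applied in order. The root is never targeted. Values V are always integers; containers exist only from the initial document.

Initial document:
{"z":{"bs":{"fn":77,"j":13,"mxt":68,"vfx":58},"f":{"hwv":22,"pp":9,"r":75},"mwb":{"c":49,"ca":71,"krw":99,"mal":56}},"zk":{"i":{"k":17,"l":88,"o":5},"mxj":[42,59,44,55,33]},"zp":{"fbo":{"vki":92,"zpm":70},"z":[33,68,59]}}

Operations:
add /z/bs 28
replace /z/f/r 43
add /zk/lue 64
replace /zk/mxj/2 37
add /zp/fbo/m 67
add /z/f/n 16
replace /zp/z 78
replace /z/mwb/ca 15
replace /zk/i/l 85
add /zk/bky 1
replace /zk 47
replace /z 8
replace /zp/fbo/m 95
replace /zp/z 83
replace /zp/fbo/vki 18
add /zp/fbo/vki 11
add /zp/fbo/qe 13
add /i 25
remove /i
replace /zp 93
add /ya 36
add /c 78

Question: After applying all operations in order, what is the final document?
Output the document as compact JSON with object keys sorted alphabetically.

After op 1 (add /z/bs 28): {"z":{"bs":28,"f":{"hwv":22,"pp":9,"r":75},"mwb":{"c":49,"ca":71,"krw":99,"mal":56}},"zk":{"i":{"k":17,"l":88,"o":5},"mxj":[42,59,44,55,33]},"zp":{"fbo":{"vki":92,"zpm":70},"z":[33,68,59]}}
After op 2 (replace /z/f/r 43): {"z":{"bs":28,"f":{"hwv":22,"pp":9,"r":43},"mwb":{"c":49,"ca":71,"krw":99,"mal":56}},"zk":{"i":{"k":17,"l":88,"o":5},"mxj":[42,59,44,55,33]},"zp":{"fbo":{"vki":92,"zpm":70},"z":[33,68,59]}}
After op 3 (add /zk/lue 64): {"z":{"bs":28,"f":{"hwv":22,"pp":9,"r":43},"mwb":{"c":49,"ca":71,"krw":99,"mal":56}},"zk":{"i":{"k":17,"l":88,"o":5},"lue":64,"mxj":[42,59,44,55,33]},"zp":{"fbo":{"vki":92,"zpm":70},"z":[33,68,59]}}
After op 4 (replace /zk/mxj/2 37): {"z":{"bs":28,"f":{"hwv":22,"pp":9,"r":43},"mwb":{"c":49,"ca":71,"krw":99,"mal":56}},"zk":{"i":{"k":17,"l":88,"o":5},"lue":64,"mxj":[42,59,37,55,33]},"zp":{"fbo":{"vki":92,"zpm":70},"z":[33,68,59]}}
After op 5 (add /zp/fbo/m 67): {"z":{"bs":28,"f":{"hwv":22,"pp":9,"r":43},"mwb":{"c":49,"ca":71,"krw":99,"mal":56}},"zk":{"i":{"k":17,"l":88,"o":5},"lue":64,"mxj":[42,59,37,55,33]},"zp":{"fbo":{"m":67,"vki":92,"zpm":70},"z":[33,68,59]}}
After op 6 (add /z/f/n 16): {"z":{"bs":28,"f":{"hwv":22,"n":16,"pp":9,"r":43},"mwb":{"c":49,"ca":71,"krw":99,"mal":56}},"zk":{"i":{"k":17,"l":88,"o":5},"lue":64,"mxj":[42,59,37,55,33]},"zp":{"fbo":{"m":67,"vki":92,"zpm":70},"z":[33,68,59]}}
After op 7 (replace /zp/z 78): {"z":{"bs":28,"f":{"hwv":22,"n":16,"pp":9,"r":43},"mwb":{"c":49,"ca":71,"krw":99,"mal":56}},"zk":{"i":{"k":17,"l":88,"o":5},"lue":64,"mxj":[42,59,37,55,33]},"zp":{"fbo":{"m":67,"vki":92,"zpm":70},"z":78}}
After op 8 (replace /z/mwb/ca 15): {"z":{"bs":28,"f":{"hwv":22,"n":16,"pp":9,"r":43},"mwb":{"c":49,"ca":15,"krw":99,"mal":56}},"zk":{"i":{"k":17,"l":88,"o":5},"lue":64,"mxj":[42,59,37,55,33]},"zp":{"fbo":{"m":67,"vki":92,"zpm":70},"z":78}}
After op 9 (replace /zk/i/l 85): {"z":{"bs":28,"f":{"hwv":22,"n":16,"pp":9,"r":43},"mwb":{"c":49,"ca":15,"krw":99,"mal":56}},"zk":{"i":{"k":17,"l":85,"o":5},"lue":64,"mxj":[42,59,37,55,33]},"zp":{"fbo":{"m":67,"vki":92,"zpm":70},"z":78}}
After op 10 (add /zk/bky 1): {"z":{"bs":28,"f":{"hwv":22,"n":16,"pp":9,"r":43},"mwb":{"c":49,"ca":15,"krw":99,"mal":56}},"zk":{"bky":1,"i":{"k":17,"l":85,"o":5},"lue":64,"mxj":[42,59,37,55,33]},"zp":{"fbo":{"m":67,"vki":92,"zpm":70},"z":78}}
After op 11 (replace /zk 47): {"z":{"bs":28,"f":{"hwv":22,"n":16,"pp":9,"r":43},"mwb":{"c":49,"ca":15,"krw":99,"mal":56}},"zk":47,"zp":{"fbo":{"m":67,"vki":92,"zpm":70},"z":78}}
After op 12 (replace /z 8): {"z":8,"zk":47,"zp":{"fbo":{"m":67,"vki":92,"zpm":70},"z":78}}
After op 13 (replace /zp/fbo/m 95): {"z":8,"zk":47,"zp":{"fbo":{"m":95,"vki":92,"zpm":70},"z":78}}
After op 14 (replace /zp/z 83): {"z":8,"zk":47,"zp":{"fbo":{"m":95,"vki":92,"zpm":70},"z":83}}
After op 15 (replace /zp/fbo/vki 18): {"z":8,"zk":47,"zp":{"fbo":{"m":95,"vki":18,"zpm":70},"z":83}}
After op 16 (add /zp/fbo/vki 11): {"z":8,"zk":47,"zp":{"fbo":{"m":95,"vki":11,"zpm":70},"z":83}}
After op 17 (add /zp/fbo/qe 13): {"z":8,"zk":47,"zp":{"fbo":{"m":95,"qe":13,"vki":11,"zpm":70},"z":83}}
After op 18 (add /i 25): {"i":25,"z":8,"zk":47,"zp":{"fbo":{"m":95,"qe":13,"vki":11,"zpm":70},"z":83}}
After op 19 (remove /i): {"z":8,"zk":47,"zp":{"fbo":{"m":95,"qe":13,"vki":11,"zpm":70},"z":83}}
After op 20 (replace /zp 93): {"z":8,"zk":47,"zp":93}
After op 21 (add /ya 36): {"ya":36,"z":8,"zk":47,"zp":93}
After op 22 (add /c 78): {"c":78,"ya":36,"z":8,"zk":47,"zp":93}

Answer: {"c":78,"ya":36,"z":8,"zk":47,"zp":93}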